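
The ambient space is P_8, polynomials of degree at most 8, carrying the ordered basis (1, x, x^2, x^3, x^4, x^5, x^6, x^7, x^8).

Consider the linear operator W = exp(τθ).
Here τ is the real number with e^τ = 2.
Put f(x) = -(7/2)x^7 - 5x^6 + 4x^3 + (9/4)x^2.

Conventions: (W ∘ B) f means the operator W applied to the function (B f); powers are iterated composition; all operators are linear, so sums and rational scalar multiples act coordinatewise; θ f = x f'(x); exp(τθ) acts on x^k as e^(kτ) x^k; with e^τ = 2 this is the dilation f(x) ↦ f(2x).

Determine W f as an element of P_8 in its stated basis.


exp(τθ) x^k = e^(kτ) x^k; with e^τ = 2 this sends x^k to 2^k x^k
x^2 ↦ 4 x^2
x^3 ↦ 8 x^3
x^6 ↦ 64 x^6
x^7 ↦ 128 x^7
applying this coordinatewise to f: exp(τθ) f = -448x^7 - 320x^6 + 32x^3 + 9x^2

the image equals g(x) = -448x^7 - 320x^6 + 32x^3 + 9x^2


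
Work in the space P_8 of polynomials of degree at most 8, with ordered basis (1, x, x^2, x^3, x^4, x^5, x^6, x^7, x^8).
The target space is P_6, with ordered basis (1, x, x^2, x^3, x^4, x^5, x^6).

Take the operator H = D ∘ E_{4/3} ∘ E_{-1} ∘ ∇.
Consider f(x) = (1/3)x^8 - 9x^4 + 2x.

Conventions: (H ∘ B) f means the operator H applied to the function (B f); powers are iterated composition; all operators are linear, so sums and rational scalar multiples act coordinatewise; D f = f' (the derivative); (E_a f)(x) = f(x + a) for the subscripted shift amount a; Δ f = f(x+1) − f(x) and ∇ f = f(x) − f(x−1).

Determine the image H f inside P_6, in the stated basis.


the image equals g(x) = (56/3)x^6 - (56/3)x^5 + (280/9)x^4 - (1400/81)x^3 - (8132/81)x^2 + (8356/243)x - 25900/2187

∇ f = (8/3)x^7 - (28/3)x^6 + (56/3)x^5 - (70/3)x^4 - (52/3)x^3 + (134/3)x^2 - (100/3)x + 32/3
E_{-1} ∇ f = (8/3)x^7 - 28x^6 + (392/3)x^5 - 350x^4 + (1628/3)x^3 - 426x^2 + (260/3)x + 52
E_{4/3} (E_{-1} ∘ ∇) f = (8/3)x^7 - (28/9)x^6 + (56/9)x^5 - (350/81)x^4 - (8132/243)x^3 + (4178/243)x^2 - (25900/2187)x + 23972/6561
D E_{4/3} (E_{-1} ∘ ∇) f = (56/3)x^6 - (56/3)x^5 + (280/9)x^4 - (1400/81)x^3 - (8132/81)x^2 + (8356/243)x - 25900/2187


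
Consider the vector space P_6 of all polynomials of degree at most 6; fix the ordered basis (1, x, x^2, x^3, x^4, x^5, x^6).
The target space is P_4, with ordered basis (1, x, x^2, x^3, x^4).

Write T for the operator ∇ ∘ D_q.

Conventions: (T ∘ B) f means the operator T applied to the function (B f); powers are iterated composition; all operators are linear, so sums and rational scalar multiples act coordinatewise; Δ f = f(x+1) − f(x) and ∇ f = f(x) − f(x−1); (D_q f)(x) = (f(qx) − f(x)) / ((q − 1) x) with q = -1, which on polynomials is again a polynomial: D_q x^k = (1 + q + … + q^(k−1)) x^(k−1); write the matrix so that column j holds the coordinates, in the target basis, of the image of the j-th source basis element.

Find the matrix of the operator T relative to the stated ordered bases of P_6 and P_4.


the matrix is [[0, 0, 0, -1, 0, -1, 0]; [0, 0, 0, 2, 0, 4, 0]; [0, 0, 0, 0, 0, -6, 0]; [0, 0, 0, 0, 0, 4, 0]; [0, 0, 0, 0, 0, 0, 0]] (rows listed top to bottom)

image of 1: 0
image of x: 0
image of x^2: 0
image of x^3: 2x - 1
image of x^4: 0
image of x^5: 4x^3 - 6x^2 + 4x - 1
image of x^6: 0
each image's coordinates form column j of the matrix


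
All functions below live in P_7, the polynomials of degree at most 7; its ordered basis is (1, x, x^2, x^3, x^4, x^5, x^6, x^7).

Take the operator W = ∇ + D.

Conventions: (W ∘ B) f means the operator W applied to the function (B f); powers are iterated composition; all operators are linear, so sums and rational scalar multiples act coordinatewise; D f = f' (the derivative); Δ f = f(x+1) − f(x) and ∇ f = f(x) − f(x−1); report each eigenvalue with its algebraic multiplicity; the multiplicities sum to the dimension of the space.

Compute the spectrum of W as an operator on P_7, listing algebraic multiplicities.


image of 1: 0
image of x: 2
image of x^2: 4x - 1
image of x^3: 6x^2 - 3x + 1
image of x^4: 8x^3 - 6x^2 + 4x - 1
image of x^5: 10x^4 - 10x^3 + 10x^2 - 5x + 1
image of x^6: 12x^5 - 15x^4 + 20x^3 - 15x^2 + 6x - 1
image of x^7: 14x^6 - 21x^5 + 35x^4 - 35x^3 + 21x^2 - 7x + 1
the matrix is upper triangular; its diagonal is (0, 0, 0, 0, 0, 0, 0, 0)
for a triangular matrix the eigenvalues are the diagonal entries, with algebraic multiplicity their repetition count

λ = 0 (multiplicity 8)


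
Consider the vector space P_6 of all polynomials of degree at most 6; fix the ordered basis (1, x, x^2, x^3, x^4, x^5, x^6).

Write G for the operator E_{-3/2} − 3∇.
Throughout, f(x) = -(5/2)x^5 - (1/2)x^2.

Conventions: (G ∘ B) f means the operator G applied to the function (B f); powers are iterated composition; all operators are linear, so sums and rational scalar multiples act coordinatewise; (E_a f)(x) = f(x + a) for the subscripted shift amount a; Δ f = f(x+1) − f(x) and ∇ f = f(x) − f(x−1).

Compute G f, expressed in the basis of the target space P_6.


the result is g(x) = -(5/2)x^5 + (225/4)x^4 - (525/4)x^3 + (1271/8)x^2 - (3081/32)x + 1527/64

E_{-3/2} f = -(5/2)x^5 + (75/4)x^4 - (225/4)x^3 + (671/8)x^2 - (1977/32)x + 1143/64
∇ f = -(25/2)x^4 + 25x^3 - 25x^2 + (23/2)x - 2
(-3∇) f = (75/2)x^4 - 75x^3 + 75x^2 - (69/2)x + 6
(E_{-3/2} − 3∇) f = -(5/2)x^5 + (225/4)x^4 - (525/4)x^3 + (1271/8)x^2 - (3081/32)x + 1527/64


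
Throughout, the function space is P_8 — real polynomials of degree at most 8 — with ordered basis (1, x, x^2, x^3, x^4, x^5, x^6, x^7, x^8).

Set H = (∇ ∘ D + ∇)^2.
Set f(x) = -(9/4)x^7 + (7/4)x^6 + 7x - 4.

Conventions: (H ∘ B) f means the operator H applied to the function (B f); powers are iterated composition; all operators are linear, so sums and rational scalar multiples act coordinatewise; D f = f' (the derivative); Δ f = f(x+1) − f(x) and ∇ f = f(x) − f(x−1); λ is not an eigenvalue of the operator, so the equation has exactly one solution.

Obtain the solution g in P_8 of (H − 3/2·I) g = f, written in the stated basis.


write g with unknown coordinates in the stated basis and equate coefficients in (H − 3/2·I) g = f
solving from the highest basis element down gives g = (3/2)x^7 - (7/6)x^6 + 42x^5 + (560/3)x^4 + (350/3)x^3 + 3080x^2 + (8848/3)x + 7316/3
check: H g = 63x^5 + 280x^4 + 175x^3 + 4620x^2 + 4431x + 3654
so H g − 3/2·g = -(9/4)x^7 + (7/4)x^6 + 7x - 4 = f ✓

the image equals g(x) = (3/2)x^7 - (7/6)x^6 + 42x^5 + (560/3)x^4 + (350/3)x^3 + 3080x^2 + (8848/3)x + 7316/3


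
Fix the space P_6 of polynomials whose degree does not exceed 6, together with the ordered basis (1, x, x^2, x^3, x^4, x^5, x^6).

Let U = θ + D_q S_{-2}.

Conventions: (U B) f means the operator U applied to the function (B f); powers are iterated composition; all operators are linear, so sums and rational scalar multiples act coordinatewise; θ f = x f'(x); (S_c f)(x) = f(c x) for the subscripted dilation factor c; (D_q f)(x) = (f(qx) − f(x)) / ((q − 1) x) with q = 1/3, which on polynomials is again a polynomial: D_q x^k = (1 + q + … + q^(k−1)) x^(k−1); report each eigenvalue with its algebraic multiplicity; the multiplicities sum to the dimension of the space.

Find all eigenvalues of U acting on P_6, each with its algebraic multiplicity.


image of 1: 0
image of x: x - 2
image of x^2: 2x^2 + (16/3)x
image of x^3: 3x^3 - (104/9)x^2
image of x^4: 4x^4 + (640/27)x^3
image of x^5: 5x^5 - (3872/81)x^4
image of x^6: 6x^6 + (23296/243)x^5
the matrix is upper triangular; its diagonal is (0, 1, 2, 3, 4, 5, 6)
for a triangular matrix the eigenvalues are the diagonal entries, with algebraic multiplicity their repetition count

λ = 0 (multiplicity 1), λ = 1 (multiplicity 1), λ = 2 (multiplicity 1), λ = 3 (multiplicity 1), λ = 4 (multiplicity 1), λ = 5 (multiplicity 1), λ = 6 (multiplicity 1)


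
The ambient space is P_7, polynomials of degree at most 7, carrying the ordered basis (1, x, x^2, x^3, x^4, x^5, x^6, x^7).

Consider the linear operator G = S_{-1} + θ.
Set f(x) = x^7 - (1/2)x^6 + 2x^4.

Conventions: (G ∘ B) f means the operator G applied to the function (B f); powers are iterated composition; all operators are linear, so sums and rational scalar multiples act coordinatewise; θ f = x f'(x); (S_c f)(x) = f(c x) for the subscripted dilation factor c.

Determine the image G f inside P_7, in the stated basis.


S_{-1} f = -x^7 - (1/2)x^6 + 2x^4
θ f = 7x^7 - 3x^6 + 8x^4
(S_{-1} + θ) f = 6x^7 - (7/2)x^6 + 10x^4

the image equals g(x) = 6x^7 - (7/2)x^6 + 10x^4


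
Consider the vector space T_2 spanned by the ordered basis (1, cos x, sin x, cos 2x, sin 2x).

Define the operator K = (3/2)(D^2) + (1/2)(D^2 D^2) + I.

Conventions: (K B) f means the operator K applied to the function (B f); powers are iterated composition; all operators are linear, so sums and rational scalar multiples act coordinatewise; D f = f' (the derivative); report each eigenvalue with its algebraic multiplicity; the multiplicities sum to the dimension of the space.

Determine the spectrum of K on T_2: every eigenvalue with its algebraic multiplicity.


image of 1: 1
image of cos x: 0
image of sin x: 0
image of cos 2x: 3cos 2x
image of sin 2x: 3sin 2x
the matrix is diagonal; its diagonal is (1, 0, 0, 3, 3)
for a triangular matrix the eigenvalues are the diagonal entries, with algebraic multiplicity their repetition count

λ = 0 (multiplicity 2), λ = 1 (multiplicity 1), λ = 3 (multiplicity 2)


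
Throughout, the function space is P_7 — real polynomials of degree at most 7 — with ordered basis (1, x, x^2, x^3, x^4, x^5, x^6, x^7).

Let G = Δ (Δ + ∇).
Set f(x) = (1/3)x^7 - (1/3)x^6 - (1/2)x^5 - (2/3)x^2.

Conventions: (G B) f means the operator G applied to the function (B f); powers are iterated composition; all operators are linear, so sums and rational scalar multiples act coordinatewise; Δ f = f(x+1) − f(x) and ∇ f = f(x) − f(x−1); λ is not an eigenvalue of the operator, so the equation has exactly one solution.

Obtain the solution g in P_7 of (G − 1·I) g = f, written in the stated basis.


write g with unknown coordinates in the stated basis and equate coefficients in (G − 1·I) g = f
solving from the highest basis element down gives g = -(1/3)x^7 + (1/3)x^6 - (55/2)x^5 - 50x^4 - (3740/3)x^3 - (8938/3)x^2 - (55348/3)x - 21043
check: G g = -28x^5 - 50x^4 - (3740/3)x^3 - 2980x^2 - (55348/3)x - 21043
so G g − 1·g = (1/3)x^7 - (1/3)x^6 - (1/2)x^5 - (2/3)x^2 = f ✓

g(x) = -(1/3)x^7 + (1/3)x^6 - (55/2)x^5 - 50x^4 - (3740/3)x^3 - (8938/3)x^2 - (55348/3)x - 21043


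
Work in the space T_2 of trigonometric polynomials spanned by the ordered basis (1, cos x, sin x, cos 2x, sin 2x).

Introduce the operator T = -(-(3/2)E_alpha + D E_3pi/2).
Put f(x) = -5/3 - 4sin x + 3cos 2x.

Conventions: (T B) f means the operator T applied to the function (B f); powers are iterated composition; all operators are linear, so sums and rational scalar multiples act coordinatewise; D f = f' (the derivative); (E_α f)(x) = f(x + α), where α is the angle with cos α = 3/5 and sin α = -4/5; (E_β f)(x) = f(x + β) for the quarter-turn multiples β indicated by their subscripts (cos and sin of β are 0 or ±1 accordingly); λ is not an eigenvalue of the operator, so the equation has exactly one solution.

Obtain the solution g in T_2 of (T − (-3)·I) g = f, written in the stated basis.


the image equals g(x) = -10/27 - (96/197)cos x - (232/197)sin x + (774/697)cos 2x + (168/697)sin 2x

write g with unknown coordinates in the stated basis and equate coefficients in (T − (-3)·I) g = f
solving from the highest basis element down gives g = -10/27 - (96/197)cos x - (232/197)sin x + (774/697)cos 2x + (168/697)sin 2x
check: T g = -5/9 + (288/197)cos x - (92/197)sin x - (231/697)cos 2x - (504/697)sin 2x
so T g − (-3)·g = -5/3 - 4sin x + 3cos 2x = f ✓


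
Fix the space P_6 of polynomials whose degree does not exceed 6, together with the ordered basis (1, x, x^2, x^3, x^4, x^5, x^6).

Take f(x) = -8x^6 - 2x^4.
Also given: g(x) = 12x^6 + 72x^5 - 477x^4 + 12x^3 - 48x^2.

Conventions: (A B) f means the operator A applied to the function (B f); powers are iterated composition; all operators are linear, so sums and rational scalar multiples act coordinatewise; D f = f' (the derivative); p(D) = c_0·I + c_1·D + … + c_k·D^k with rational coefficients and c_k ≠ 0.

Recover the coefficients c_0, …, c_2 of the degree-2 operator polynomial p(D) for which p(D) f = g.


c_0 = -3/2, c_1 = -3/2, c_2 = 2

D^0 f = -8x^6 - 2x^4
D^1 f = -48x^5 - 8x^3
D^2 f = -240x^4 - 24x^2
matching coefficients of g against c_0 f + c_1 Df + … from the top degree down determines the c_i
solution: c_0 = -3/2, c_1 = -3/2, c_2 = 2


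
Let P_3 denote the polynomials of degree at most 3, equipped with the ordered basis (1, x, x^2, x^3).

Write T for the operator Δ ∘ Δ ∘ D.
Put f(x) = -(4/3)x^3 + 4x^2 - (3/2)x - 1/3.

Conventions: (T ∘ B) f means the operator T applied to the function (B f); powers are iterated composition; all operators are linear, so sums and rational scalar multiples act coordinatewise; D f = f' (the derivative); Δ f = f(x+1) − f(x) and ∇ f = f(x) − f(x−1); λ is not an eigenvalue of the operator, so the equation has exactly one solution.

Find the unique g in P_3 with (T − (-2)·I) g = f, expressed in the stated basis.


the result is g(x) = -(2/3)x^3 + 2x^2 - (3/4)x + 11/6

write g with unknown coordinates in the stated basis and equate coefficients in (T − (-2)·I) g = f
solving from the highest basis element down gives g = -(2/3)x^3 + 2x^2 - (3/4)x + 11/6
check: T g = -4
so T g − (-2)·g = -(4/3)x^3 + 4x^2 - (3/2)x - 1/3 = f ✓


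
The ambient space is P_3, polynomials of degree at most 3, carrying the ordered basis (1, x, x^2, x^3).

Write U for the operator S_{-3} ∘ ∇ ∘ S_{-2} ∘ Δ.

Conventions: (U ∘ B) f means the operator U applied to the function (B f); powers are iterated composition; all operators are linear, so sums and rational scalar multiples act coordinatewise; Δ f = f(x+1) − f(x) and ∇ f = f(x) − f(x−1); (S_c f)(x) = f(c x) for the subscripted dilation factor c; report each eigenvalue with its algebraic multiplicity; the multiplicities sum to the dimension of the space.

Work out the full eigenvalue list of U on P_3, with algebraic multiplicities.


image of 1: 0
image of x: 0
image of x^2: -4
image of x^3: -72x - 18
the matrix is upper triangular; its diagonal is (0, 0, 0, 0)
for a triangular matrix the eigenvalues are the diagonal entries, with algebraic multiplicity their repetition count

λ = 0 (multiplicity 4)


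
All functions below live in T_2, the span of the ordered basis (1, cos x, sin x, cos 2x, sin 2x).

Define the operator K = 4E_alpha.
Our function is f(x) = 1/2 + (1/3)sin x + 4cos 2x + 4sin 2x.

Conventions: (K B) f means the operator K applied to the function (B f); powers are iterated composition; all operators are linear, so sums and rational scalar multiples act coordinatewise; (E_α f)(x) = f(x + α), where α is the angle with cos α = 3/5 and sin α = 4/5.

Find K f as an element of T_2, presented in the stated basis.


g(x) = 2 + (16/15)cos x + (4/5)sin x + (272/25)cos 2x - (496/25)sin 2x

E_alpha f = 1/2 + (4/15)cos x + (1/5)sin x + (68/25)cos 2x - (124/25)sin 2x
(4E_alpha) f = 2 + (16/15)cos x + (4/5)sin x + (272/25)cos 2x - (496/25)sin 2x


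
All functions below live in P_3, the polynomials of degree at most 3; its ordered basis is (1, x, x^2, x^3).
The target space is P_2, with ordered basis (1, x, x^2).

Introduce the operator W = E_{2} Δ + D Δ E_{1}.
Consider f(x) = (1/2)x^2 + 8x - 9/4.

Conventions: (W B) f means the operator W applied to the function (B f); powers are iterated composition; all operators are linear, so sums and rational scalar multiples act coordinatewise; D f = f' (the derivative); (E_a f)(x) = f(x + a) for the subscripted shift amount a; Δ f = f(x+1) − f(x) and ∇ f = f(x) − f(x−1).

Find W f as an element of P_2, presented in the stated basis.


Δ f = x + 17/2
E_{2} Δ f = x + 21/2
E_{1} f = (1/2)x^2 + 9x + 25/4
Δ E_{1} f = x + 19/2
D Δ E_{1} f = 1
(E_{2} Δ + D Δ E_{1}) f = x + 23/2

the result is g(x) = x + 23/2


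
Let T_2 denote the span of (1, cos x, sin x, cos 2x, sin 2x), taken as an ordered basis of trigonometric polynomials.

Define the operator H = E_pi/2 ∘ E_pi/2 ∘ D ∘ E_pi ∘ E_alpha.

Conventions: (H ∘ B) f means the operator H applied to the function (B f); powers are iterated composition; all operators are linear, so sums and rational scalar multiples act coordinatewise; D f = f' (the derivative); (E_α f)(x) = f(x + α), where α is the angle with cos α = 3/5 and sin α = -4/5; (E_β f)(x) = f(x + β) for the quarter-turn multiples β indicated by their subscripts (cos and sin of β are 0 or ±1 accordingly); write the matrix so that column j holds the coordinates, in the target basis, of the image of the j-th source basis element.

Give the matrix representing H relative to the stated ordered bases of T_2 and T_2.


the matrix is [[0, 0, 0, 0, 0]; [0, 4/5, 3/5, 0, 0]; [0, -3/5, 4/5, 0, 0]; [0, 0, 0, 48/25, -14/25]; [0, 0, 0, 14/25, 48/25]] (rows listed top to bottom)

image of 1: 0
image of cos x: (4/5)cos x - (3/5)sin x
image of sin x: (3/5)cos x + (4/5)sin x
image of cos 2x: (48/25)cos 2x + (14/25)sin 2x
image of sin 2x: -(14/25)cos 2x + (48/25)sin 2x
each image's coordinates form column j of the matrix


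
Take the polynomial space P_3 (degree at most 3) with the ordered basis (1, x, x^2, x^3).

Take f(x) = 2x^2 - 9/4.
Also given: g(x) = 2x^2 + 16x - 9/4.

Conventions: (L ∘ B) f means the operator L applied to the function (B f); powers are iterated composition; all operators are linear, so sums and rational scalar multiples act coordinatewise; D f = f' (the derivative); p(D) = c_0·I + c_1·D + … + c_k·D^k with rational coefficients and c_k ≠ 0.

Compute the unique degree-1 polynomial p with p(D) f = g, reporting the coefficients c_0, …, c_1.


c_0 = 1, c_1 = 4

D^0 f = 2x^2 - 9/4
D^1 f = 4x
matching coefficients of g against c_0 f + c_1 Df + … from the top degree down determines the c_i
solution: c_0 = 1, c_1 = 4


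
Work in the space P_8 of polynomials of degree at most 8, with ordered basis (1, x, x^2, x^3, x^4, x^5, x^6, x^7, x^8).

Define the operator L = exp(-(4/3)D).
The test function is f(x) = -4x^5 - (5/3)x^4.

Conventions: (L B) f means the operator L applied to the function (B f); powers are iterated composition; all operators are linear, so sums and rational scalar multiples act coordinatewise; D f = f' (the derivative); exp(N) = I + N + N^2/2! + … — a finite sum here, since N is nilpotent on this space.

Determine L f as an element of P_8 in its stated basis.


order-1 term: (80/3)x^4 + (80/9)x^3
order-2 term: -(640/9)x^3 - (160/9)x^2
order-3 term: (2560/27)x^2 + (1280/81)x
order-4 term: -(5120/81)x - 1280/243
order-5 term: 4096/243
the series for exp(-(4/3)D) f terminates at order 5
exp(-(4/3)D) f = -4x^5 + 25x^4 - (560/9)x^3 + (2080/27)x^2 - (1280/27)x + 2816/243

the image equals g(x) = -4x^5 + 25x^4 - (560/9)x^3 + (2080/27)x^2 - (1280/27)x + 2816/243


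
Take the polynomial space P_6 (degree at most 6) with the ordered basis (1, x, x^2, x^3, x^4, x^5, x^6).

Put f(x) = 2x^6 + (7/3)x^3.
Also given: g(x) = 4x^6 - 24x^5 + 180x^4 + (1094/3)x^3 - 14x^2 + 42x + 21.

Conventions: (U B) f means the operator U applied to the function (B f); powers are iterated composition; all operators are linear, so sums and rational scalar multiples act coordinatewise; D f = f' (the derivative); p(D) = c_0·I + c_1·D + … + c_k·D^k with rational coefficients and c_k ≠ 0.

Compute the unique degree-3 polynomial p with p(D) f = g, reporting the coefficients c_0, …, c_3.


c_0 = 2, c_1 = -2, c_2 = 3, c_3 = 3/2

D^0 f = 2x^6 + (7/3)x^3
D^1 f = 12x^5 + 7x^2
D^2 f = 60x^4 + 14x
D^3 f = 240x^3 + 14
matching coefficients of g against c_0 f + c_1 Df + … from the top degree down determines the c_i
solution: c_0 = 2, c_1 = -2, c_2 = 3, c_3 = 3/2


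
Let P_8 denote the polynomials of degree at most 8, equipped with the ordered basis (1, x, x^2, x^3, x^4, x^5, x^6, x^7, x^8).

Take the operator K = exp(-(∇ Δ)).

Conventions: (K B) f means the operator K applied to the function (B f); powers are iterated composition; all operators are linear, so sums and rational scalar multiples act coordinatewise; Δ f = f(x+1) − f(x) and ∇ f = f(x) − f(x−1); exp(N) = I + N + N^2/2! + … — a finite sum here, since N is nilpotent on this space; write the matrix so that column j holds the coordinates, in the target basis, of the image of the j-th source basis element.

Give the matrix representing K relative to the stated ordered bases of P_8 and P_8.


image of 1: 1
image of x: x
image of x^2: x^2 - 2
image of x^3: x^3 - 6x
image of x^4: x^4 - 12x^2 + 10
image of x^5: x^5 - 20x^3 + 50x
image of x^6: x^6 - 30x^4 + 150x^2 - 62
image of x^7: x^7 - 42x^5 + 350x^3 - 434x
image of x^8: x^8 - 56x^6 + 700x^4 - 1736x^2 + 250
each image's coordinates form column j of the matrix

the matrix is [[1, 0, -2, 0, 10, 0, -62, 0, 250]; [0, 1, 0, -6, 0, 50, 0, -434, 0]; [0, 0, 1, 0, -12, 0, 150, 0, -1736]; [0, 0, 0, 1, 0, -20, 0, 350, 0]; [0, 0, 0, 0, 1, 0, -30, 0, 700]; [0, 0, 0, 0, 0, 1, 0, -42, 0]; [0, 0, 0, 0, 0, 0, 1, 0, -56]; [0, 0, 0, 0, 0, 0, 0, 1, 0]; [0, 0, 0, 0, 0, 0, 0, 0, 1]] (rows listed top to bottom)


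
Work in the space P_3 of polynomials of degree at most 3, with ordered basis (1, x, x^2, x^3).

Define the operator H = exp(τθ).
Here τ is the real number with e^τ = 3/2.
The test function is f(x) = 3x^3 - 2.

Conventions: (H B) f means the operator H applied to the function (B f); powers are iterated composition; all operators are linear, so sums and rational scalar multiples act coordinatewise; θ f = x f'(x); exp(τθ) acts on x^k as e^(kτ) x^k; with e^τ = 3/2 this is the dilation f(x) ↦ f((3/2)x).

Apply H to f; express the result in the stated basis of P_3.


exp(τθ) x^k = e^(kτ) x^k; with e^τ = 3/2 this sends x^k to (3/2)^k x^k
x^3 ↦ 27/8 x^3
applying this coordinatewise to f: exp(τθ) f = (81/8)x^3 - 2

g(x) = (81/8)x^3 - 2


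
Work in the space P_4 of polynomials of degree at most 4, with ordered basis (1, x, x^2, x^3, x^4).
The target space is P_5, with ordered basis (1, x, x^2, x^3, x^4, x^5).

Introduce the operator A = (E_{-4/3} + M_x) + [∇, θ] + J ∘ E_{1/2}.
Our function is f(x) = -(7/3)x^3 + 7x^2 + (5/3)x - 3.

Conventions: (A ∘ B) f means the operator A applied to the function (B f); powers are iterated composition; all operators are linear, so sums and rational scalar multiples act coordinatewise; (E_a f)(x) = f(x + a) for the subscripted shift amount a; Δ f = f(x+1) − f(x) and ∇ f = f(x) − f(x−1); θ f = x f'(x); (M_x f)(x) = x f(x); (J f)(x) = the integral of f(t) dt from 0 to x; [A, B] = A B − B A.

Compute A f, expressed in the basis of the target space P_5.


E_{-4/3} f = -(7/3)x^3 + (49/3)x^2 - (265/9)x + 1033/81
M_x f = -(7/3)x^4 + 7x^3 + (5/3)x^2 - 3x
(E_{-4/3} + M_x) f = -(7/3)x^4 + (14/3)x^3 + 18x^2 - (292/9)x + 1033/81
θ f = -7x^3 + 14x^2 + (5/3)x
∇ θ f = -21x^2 + 49x - 58/3
∇ f = -7x^2 + 21x - 23/3
θ ∇ f = -14x^2 + 21x
[∇, θ] f = -7x^2 + 28x - 58/3
E_{1/2} f = -(7/3)x^3 + (7/2)x^2 + (83/12)x - 17/24
J E_{1/2} f = -(7/12)x^4 + (7/6)x^3 + (83/24)x^2 - (17/24)x
((E_{-4/3} + M_x) + [∇, θ] + J ∘ E_{1/2}) f = -(35/12)x^4 + (35/6)x^3 + (347/24)x^2 - (371/72)x - 533/81

the result is g(x) = -(35/12)x^4 + (35/6)x^3 + (347/24)x^2 - (371/72)x - 533/81


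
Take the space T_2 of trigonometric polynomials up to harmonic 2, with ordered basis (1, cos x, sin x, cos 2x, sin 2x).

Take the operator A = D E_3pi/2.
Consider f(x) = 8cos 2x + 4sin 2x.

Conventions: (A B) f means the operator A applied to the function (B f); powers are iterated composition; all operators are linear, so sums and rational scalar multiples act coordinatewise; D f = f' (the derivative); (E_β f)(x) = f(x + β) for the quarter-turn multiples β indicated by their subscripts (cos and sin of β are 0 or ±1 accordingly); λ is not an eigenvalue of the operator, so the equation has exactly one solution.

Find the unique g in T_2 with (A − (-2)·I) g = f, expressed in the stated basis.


the image equals g(x) = 3cos 2x - sin 2x

write g with unknown coordinates in the stated basis and equate coefficients in (A − (-2)·I) g = f
solving from the highest basis element down gives g = 3cos 2x - sin 2x
check: A g = 2cos 2x + 6sin 2x
so A g − (-2)·g = 8cos 2x + 4sin 2x = f ✓


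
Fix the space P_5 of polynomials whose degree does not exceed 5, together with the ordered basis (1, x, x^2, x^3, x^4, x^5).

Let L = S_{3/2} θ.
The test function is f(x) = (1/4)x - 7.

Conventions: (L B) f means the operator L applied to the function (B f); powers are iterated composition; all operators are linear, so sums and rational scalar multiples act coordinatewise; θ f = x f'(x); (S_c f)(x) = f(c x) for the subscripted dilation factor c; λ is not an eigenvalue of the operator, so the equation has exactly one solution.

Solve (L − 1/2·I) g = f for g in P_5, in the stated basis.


write g with unknown coordinates in the stated basis and equate coefficients in (L − 1/2·I) g = f
solving from the highest basis element down gives g = (1/4)x + 14
check: L g = (3/8)x
so L g − 1/2·g = (1/4)x - 7 = f ✓

g(x) = (1/4)x + 14


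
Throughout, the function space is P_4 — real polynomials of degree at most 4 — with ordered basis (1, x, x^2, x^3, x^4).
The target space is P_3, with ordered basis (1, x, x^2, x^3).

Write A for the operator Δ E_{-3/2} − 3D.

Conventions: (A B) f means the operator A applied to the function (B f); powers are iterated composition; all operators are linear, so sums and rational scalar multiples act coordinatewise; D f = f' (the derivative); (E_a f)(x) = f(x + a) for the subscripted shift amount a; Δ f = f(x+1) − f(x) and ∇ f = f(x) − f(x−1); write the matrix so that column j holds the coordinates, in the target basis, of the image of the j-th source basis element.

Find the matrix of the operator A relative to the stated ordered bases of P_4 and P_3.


image of 1: 0
image of x: -2
image of x^2: -4x - 2
image of x^3: -6x^2 - 6x + 13/4
image of x^4: -8x^3 - 12x^2 + 13x - 5
each image's coordinates form column j of the matrix

the matrix is [[0, -2, -2, 13/4, -5]; [0, 0, -4, -6, 13]; [0, 0, 0, -6, -12]; [0, 0, 0, 0, -8]] (rows listed top to bottom)


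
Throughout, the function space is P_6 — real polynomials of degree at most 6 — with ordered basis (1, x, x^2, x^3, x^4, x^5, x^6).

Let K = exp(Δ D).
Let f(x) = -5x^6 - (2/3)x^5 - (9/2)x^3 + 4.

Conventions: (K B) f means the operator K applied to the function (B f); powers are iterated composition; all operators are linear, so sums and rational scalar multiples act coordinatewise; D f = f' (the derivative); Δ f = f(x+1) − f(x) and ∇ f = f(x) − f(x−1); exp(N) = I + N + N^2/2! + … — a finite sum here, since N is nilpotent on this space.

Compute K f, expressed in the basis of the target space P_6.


order-1 term: -150x^4 - (940/3)x^3 - 320x^2 - (571/3)x - 281/6
order-2 term: -900x^2 - 1840x - 1090
order-3 term: -600
the series for exp(Δ D) f terminates at order 3
exp(Δ D) f = -5x^6 - (2/3)x^5 - 150x^4 - (1907/6)x^3 - 1220x^2 - (6091/3)x - 10397/6

the result is g(x) = -5x^6 - (2/3)x^5 - 150x^4 - (1907/6)x^3 - 1220x^2 - (6091/3)x - 10397/6


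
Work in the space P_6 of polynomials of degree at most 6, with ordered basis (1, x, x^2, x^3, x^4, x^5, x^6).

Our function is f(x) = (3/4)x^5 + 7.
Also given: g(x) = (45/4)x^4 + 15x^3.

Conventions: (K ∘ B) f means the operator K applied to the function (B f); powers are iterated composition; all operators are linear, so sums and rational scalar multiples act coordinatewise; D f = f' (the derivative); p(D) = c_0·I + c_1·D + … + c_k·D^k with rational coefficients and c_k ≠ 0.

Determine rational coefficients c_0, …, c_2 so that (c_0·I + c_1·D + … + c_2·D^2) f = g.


D^0 f = (3/4)x^5 + 7
D^1 f = (15/4)x^4
D^2 f = 15x^3
matching coefficients of g against c_0 f + c_1 Df + … from the top degree down determines the c_i
solution: c_0 = 0, c_1 = 3, c_2 = 1

c_0 = 0, c_1 = 3, c_2 = 1


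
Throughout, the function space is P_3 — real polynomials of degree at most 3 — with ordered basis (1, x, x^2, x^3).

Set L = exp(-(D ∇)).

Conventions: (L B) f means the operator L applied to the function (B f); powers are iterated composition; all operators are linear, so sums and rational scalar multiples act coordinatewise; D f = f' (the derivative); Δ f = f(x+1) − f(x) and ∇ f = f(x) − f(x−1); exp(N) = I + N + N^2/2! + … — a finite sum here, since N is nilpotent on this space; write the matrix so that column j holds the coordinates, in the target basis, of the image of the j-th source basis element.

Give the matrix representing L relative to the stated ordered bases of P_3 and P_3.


image of 1: 1
image of x: x
image of x^2: x^2 - 2
image of x^3: x^3 - 6x + 3
each image's coordinates form column j of the matrix

the matrix is [[1, 0, -2, 3]; [0, 1, 0, -6]; [0, 0, 1, 0]; [0, 0, 0, 1]] (rows listed top to bottom)


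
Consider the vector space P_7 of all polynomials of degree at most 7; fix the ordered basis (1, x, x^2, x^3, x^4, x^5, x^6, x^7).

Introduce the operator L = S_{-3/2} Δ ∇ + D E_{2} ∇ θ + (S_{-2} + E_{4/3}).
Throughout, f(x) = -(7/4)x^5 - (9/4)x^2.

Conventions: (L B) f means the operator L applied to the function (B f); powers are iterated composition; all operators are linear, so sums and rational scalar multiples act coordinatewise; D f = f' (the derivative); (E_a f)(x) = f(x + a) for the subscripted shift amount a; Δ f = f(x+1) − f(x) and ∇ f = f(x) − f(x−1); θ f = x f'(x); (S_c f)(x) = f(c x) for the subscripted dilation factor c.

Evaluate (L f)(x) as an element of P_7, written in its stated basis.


the image equals g(x) = (217/4)x^5 - (35/3)x^4 - (6335/72)x^3 - (90745/108)x^2 - (399299/324)x - 662053/972

∇ f = -(35/4)x^4 + (35/2)x^3 - (35/2)x^2 + (17/4)x + 1/2
Δ ∇ f = -35x^3 - (35/2)x - 9/2
S_{-3/2} Δ ∇ f = (945/8)x^3 + (105/4)x - 9/2
θ f = -(35/4)x^5 - (9/2)x^2
∇ θ f = -(175/4)x^4 + (175/2)x^3 - (175/2)x^2 + (139/4)x - 17/4
E_{2} ∇ θ f = -(175/4)x^4 - (525/2)x^3 - (1225/2)x^2 - (2661/4)x - 1139/4
D (E_{2} ∇ θ) f = -175x^3 - (1575/2)x^2 - 1225x - 2661/4
S_{-2} f = 56x^5 - 9x^2
E_{4/3} f = -(7/4)x^5 - (35/3)x^4 - (280/9)x^3 - (4723/108)x^2 - (2726/81)x - 2764/243
(S_{-2} + E_{4/3}) f = (217/4)x^5 - (35/3)x^4 - (280/9)x^3 - (5695/108)x^2 - (2726/81)x - 2764/243
(S_{-3/2} Δ ∇ + D E_{2} ∇ θ + (S_{-2} + E_{4/3})) f = (217/4)x^5 - (35/3)x^4 - (6335/72)x^3 - (90745/108)x^2 - (399299/324)x - 662053/972


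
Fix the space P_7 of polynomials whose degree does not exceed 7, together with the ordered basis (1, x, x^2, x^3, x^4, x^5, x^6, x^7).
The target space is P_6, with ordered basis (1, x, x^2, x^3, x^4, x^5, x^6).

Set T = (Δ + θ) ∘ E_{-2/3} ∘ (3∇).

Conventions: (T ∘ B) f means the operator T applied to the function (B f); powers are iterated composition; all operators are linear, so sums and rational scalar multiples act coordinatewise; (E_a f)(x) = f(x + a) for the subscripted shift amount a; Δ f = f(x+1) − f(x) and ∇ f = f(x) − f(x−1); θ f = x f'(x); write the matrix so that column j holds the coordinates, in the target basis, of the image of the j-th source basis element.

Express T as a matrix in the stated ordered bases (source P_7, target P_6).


the matrix is [[0, 0, 6, -12, 22, -340/9, 574/9, -2884/27]; [0, 0, 6, -3, 4, -25/9, 22/9, -49/27]; [0, 0, 0, 18, -48, 140, -1040/3, 7294/9]; [0, 0, 0, 0, 36, -150, 540, -4795/3]; [0, 0, 0, 0, 0, 60, -330, 1400]; [0, 0, 0, 0, 0, 0, 90, -609]; [0, 0, 0, 0, 0, 0, 0, 126]] (rows listed top to bottom)

image of 1: 0
image of x: 0
image of x^2: 6x + 6
image of x^3: 18x^2 - 3x - 12
image of x^4: 36x^3 - 48x^2 + 4x + 22
image of x^5: 60x^4 - 150x^3 + 140x^2 - (25/9)x - 340/9
image of x^6: 90x^5 - 330x^4 + 540x^3 - (1040/3)x^2 + (22/9)x + 574/9
image of x^7: 126x^6 - 609x^5 + 1400x^4 - (4795/3)x^3 + (7294/9)x^2 - (49/27)x - 2884/27
each image's coordinates form column j of the matrix


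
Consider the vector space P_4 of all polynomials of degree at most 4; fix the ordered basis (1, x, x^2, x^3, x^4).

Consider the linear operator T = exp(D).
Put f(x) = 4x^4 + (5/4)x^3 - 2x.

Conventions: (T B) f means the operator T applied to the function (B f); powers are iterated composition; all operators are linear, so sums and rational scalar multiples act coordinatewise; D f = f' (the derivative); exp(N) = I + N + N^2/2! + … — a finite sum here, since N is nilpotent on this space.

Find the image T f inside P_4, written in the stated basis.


order-1 term: 16x^3 + (15/4)x^2 - 2
order-2 term: 24x^2 + (15/4)x
order-3 term: 16x + 5/4
order-4 term: 4
the series for exp(D) f terminates at order 4
exp(D) f = 4x^4 + (69/4)x^3 + (111/4)x^2 + (71/4)x + 13/4

the result is g(x) = 4x^4 + (69/4)x^3 + (111/4)x^2 + (71/4)x + 13/4


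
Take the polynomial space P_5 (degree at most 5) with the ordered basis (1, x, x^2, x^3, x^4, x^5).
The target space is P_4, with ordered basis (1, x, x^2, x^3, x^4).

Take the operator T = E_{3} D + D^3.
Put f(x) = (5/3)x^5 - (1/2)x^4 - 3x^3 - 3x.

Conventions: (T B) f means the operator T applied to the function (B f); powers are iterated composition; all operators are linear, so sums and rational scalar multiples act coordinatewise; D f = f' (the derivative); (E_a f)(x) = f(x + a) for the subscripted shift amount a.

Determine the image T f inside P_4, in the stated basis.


D f = (25/3)x^4 - 2x^3 - 9x^2 - 3
E_{3} D f = (25/3)x^4 + 98x^3 + 423x^2 + 792x + 537
D f = (25/3)x^4 - 2x^3 - 9x^2 - 3
D D f = (100/3)x^3 - 6x^2 - 18x
D D D f = 100x^2 - 12x - 18
(E_{3} D + D^3) f = (25/3)x^4 + 98x^3 + 523x^2 + 780x + 519

the result is g(x) = (25/3)x^4 + 98x^3 + 523x^2 + 780x + 519


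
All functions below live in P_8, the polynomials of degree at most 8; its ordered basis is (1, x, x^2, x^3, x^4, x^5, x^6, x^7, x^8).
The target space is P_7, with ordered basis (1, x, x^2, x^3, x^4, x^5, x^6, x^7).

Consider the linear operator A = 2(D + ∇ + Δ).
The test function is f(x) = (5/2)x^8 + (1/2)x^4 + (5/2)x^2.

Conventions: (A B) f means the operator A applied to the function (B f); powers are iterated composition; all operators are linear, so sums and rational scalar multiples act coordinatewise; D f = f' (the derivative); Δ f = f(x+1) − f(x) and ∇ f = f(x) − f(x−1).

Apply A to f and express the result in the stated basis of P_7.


g(x) = 120x^7 + 560x^5 + 572x^3 + 118x

D f = 20x^7 + 2x^3 + 5x
∇ f = 20x^7 - 70x^6 + 140x^5 - 175x^4 + 142x^3 - 73x^2 + 27x - 11/2
Δ f = 20x^7 + 70x^6 + 140x^5 + 175x^4 + 142x^3 + 73x^2 + 27x + 11/2
(D + ∇ + Δ) f = 60x^7 + 280x^5 + 286x^3 + 59x
(2(D + ∇ + Δ)) f = 120x^7 + 560x^5 + 572x^3 + 118x


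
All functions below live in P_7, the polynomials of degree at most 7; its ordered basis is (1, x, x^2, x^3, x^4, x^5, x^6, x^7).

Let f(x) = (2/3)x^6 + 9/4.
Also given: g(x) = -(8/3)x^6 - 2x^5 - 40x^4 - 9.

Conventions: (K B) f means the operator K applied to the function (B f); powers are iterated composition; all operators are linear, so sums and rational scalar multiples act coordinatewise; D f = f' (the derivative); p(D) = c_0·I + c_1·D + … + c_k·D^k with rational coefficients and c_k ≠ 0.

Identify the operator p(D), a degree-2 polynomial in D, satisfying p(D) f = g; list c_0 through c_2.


p(D) = -4·I − (1/2)·D − 2·D^2, i.e. c_0 = -4, c_1 = -1/2, c_2 = -2

D^0 f = (2/3)x^6 + 9/4
D^1 f = 4x^5
D^2 f = 20x^4
matching coefficients of g against c_0 f + c_1 Df + … from the top degree down determines the c_i
solution: c_0 = -4, c_1 = -1/2, c_2 = -2


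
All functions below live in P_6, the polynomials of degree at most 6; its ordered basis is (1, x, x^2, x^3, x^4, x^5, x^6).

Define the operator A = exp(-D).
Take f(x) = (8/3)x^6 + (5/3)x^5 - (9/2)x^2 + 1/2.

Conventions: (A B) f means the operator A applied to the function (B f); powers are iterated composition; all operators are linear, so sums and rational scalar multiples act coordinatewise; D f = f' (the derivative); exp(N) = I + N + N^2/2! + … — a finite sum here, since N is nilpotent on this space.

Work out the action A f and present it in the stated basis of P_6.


g(x) = (8/3)x^6 - (43/3)x^5 + (95/3)x^4 - (110/3)x^3 + (113/6)x^2 + (4/3)x - 3

order-1 term: -16x^5 - (25/3)x^4 + 9x
order-2 term: 40x^4 + (50/3)x^3 - 9/2
order-3 term: -(160/3)x^3 - (50/3)x^2
order-4 term: 40x^2 + (25/3)x
order-5 term: -16x - 5/3
order-6 term: 8/3
the series for exp(-D) f terminates at order 6
exp(-D) f = (8/3)x^6 - (43/3)x^5 + (95/3)x^4 - (110/3)x^3 + (113/6)x^2 + (4/3)x - 3


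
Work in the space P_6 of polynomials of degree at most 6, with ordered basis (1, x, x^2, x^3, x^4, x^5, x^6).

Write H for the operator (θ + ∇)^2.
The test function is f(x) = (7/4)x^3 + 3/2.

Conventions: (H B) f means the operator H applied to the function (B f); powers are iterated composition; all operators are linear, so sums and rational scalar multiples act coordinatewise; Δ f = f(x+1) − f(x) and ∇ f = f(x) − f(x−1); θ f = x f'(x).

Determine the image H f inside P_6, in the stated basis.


θ f = (21/4)x^3
∇ f = (21/4)x^2 - (21/4)x + 7/4
(θ + ∇) f = (21/4)x^3 + (21/4)x^2 - (21/4)x + 7/4
θ (θ + ∇) f = (63/4)x^3 + (21/2)x^2 - (21/4)x
∇ (θ + ∇) f = (63/4)x^2 - (21/4)x - 21/4
(θ + ∇) (θ + ∇) f = (63/4)x^3 + (105/4)x^2 - (21/2)x - 21/4

the result is g(x) = (63/4)x^3 + (105/4)x^2 - (21/2)x - 21/4


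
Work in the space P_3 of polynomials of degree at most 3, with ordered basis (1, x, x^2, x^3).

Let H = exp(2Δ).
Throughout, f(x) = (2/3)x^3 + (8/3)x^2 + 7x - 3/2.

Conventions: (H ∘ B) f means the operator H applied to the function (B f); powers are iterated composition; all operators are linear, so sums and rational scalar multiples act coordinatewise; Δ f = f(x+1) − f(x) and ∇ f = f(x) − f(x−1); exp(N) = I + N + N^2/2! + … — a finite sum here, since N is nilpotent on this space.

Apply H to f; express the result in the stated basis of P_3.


the image equals g(x) = (2/3)x^3 + (20/3)x^2 + (89/3)x + 259/6

order-1 term: 4x^2 + (44/3)x + 62/3
order-2 term: 8x + 56/3
order-3 term: 16/3
the series for exp(2Δ) f terminates at order 3
exp(2Δ) f = (2/3)x^3 + (20/3)x^2 + (89/3)x + 259/6


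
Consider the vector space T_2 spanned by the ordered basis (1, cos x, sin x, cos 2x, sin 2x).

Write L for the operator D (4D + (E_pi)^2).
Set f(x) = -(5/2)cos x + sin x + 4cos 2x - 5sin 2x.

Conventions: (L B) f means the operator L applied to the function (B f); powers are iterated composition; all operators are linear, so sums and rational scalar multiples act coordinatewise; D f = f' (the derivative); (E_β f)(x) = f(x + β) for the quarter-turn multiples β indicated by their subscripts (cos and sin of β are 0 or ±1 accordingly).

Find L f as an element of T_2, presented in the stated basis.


D f = cos x + (5/2)sin x - 10cos 2x - 8sin 2x
(4D) f = 4cos x + 10sin x - 40cos 2x - 32sin 2x
E_pi f = (5/2)cos x - sin x + 4cos 2x - 5sin 2x
E_pi E_pi f = -(5/2)cos x + sin x + 4cos 2x - 5sin 2x
(4D + (E_pi)^2) f = (3/2)cos x + 11sin x - 36cos 2x - 37sin 2x
D (4D + (E_pi)^2) f = 11cos x - (3/2)sin x - 74cos 2x + 72sin 2x

the result is g(x) = 11cos x - (3/2)sin x - 74cos 2x + 72sin 2x


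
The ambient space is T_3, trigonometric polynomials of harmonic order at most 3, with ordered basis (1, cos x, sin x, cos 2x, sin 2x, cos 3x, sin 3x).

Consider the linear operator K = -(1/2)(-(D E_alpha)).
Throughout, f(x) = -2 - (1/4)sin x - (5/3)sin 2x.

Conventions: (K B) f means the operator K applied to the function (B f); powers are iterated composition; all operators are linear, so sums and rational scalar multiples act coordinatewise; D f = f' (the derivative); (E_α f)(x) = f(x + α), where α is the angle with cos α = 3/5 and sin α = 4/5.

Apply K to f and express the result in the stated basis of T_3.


E_alpha f = -2 - (1/5)cos x - (3/20)sin x - (8/5)cos 2x + (7/15)sin 2x
D E_alpha f = -(3/20)cos x + (1/5)sin x + (14/15)cos 2x + (16/5)sin 2x
(-(D E_alpha)) f = (3/20)cos x - (1/5)sin x - (14/15)cos 2x - (16/5)sin 2x
(-(1/2)(-(D E_alpha))) f = -(3/40)cos x + (1/10)sin x + (7/15)cos 2x + (8/5)sin 2x

the image equals g(x) = -(3/40)cos x + (1/10)sin x + (7/15)cos 2x + (8/5)sin 2x
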